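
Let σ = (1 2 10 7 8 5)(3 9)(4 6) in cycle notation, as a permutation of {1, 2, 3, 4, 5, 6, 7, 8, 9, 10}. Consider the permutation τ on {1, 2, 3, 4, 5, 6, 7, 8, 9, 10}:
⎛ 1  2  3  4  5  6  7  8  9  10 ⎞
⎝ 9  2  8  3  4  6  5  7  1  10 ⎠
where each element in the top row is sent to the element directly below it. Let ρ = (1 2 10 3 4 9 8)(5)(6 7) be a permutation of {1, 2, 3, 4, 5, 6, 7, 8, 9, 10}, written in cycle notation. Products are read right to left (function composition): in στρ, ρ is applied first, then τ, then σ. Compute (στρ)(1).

10

Chase 1: ρ(1) = 2; τ(2) = 2; σ(2) = 10. Hence (στρ)(1) = 10.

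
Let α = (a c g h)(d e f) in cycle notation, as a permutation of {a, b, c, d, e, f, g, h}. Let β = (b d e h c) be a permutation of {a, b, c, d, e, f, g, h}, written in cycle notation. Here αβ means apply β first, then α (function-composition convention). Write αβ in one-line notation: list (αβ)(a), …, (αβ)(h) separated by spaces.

(αβ)(x) = α(β(x)). Computing each image: α(β(a)) = α(a) = c, α(β(b)) = α(d) = e, α(β(c)) = α(b) = b, α(β(d)) = α(e) = f, α(β(e)) = α(h) = a, α(β(f)) = α(f) = d, α(β(g)) = α(g) = h, α(β(h)) = α(c) = g.
Hence αβ = [c e b f a d h g].

c e b f a d h g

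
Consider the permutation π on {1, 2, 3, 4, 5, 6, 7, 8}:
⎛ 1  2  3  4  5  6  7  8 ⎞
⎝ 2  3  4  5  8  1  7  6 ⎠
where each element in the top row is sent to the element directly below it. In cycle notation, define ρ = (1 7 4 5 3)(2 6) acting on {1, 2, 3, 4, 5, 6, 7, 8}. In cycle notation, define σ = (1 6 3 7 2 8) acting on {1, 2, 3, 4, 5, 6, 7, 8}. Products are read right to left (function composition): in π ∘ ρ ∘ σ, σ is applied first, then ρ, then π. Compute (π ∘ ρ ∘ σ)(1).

3

Chase 1: σ(1) = 6; ρ(6) = 2; π(2) = 3. Hence (π ∘ ρ ∘ σ)(1) = 3.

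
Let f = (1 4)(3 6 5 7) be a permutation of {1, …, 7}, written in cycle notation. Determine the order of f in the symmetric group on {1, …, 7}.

4

The cycle type of f is (4, 2, 1).
Since disjoint cycles commute, ord(f) = lcm(4, 2) = 4.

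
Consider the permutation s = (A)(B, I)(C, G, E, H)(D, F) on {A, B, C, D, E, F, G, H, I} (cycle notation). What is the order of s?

4

The cycle type of s is (4, 2, 2, 1).
The order is lcm(4, 2, 2) = 4.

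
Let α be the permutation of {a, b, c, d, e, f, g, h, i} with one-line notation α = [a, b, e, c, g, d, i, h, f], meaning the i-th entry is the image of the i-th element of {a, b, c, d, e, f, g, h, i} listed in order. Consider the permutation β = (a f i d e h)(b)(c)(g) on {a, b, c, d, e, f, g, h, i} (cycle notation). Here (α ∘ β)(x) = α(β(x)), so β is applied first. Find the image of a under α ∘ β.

β(a) = f, then α(f) = d; composing gives (α ∘ β)(a) = d.

d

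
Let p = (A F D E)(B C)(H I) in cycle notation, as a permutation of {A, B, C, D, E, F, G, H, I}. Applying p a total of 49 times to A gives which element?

F

A lies in the 4-cycle (A F D E).
Powers repeat with period 4 on this cycle, and 49 mod 4 = 1, so p^49(A) = p^1(A).
Advancing 1 step from A: A → F.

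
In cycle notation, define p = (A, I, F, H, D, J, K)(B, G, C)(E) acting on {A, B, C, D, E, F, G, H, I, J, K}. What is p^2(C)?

C lies in the 3-cycle (B, G, C).
Advancing 2 steps from C: C → B → G.

G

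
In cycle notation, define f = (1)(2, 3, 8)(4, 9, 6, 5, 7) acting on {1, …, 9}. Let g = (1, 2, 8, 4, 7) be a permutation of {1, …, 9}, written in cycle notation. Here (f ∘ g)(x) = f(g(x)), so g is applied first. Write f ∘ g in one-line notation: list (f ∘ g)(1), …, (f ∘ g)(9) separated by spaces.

3 2 8 4 7 5 1 9 6

For each element, apply g then f: 1 → 2 → 3; 2 → 8 → 2; 3 → 3 → 8; 4 → 7 → 4; 5 → 5 → 7; 6 → 6 → 5; 7 → 1 → 1; 8 → 4 → 9; 9 → 9 → 6.
So f ∘ g in one-line form is 3 2 8 4 7 5 1 9 6.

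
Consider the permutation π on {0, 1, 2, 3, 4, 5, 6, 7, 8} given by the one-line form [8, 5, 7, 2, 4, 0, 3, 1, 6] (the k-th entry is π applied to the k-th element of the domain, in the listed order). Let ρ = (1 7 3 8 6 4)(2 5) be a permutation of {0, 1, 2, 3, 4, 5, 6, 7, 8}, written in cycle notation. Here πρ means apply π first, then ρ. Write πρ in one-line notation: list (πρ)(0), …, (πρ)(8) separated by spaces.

Chase each element through π then ρ: 0 → 8 → 6; 1 → 5 → 2; 2 → 7 → 3; 3 → 2 → 5; 4 → 4 → 1; 5 → 0 → 0; 6 → 3 → 8; 7 → 1 → 7; 8 → 6 → 4.
So πρ in one-line form is 6 2 3 5 1 0 8 7 4.

6 2 3 5 1 0 8 7 4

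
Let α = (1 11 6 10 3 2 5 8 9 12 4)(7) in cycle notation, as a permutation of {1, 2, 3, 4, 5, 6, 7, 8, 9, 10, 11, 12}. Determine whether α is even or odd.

even

The cycle lengths are 11, 1.
A cycle of length ℓ contributes ℓ−1 transpositions, so α is a product of 10 transpositions — even.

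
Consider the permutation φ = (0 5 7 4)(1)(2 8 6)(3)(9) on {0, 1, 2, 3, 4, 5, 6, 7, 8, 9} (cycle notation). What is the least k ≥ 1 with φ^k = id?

The disjoint cycles have lengths 4, 3, 1, 1, 1.
The order of φ is the least common multiple of its cycle lengths: lcm(4, 3) = 12.

12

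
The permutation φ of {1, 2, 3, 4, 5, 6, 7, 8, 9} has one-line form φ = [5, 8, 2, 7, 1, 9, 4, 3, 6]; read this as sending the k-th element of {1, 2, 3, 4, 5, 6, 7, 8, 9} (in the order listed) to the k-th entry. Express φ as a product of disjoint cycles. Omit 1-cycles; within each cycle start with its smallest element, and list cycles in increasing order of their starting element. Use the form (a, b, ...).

(1, 5)(2, 8, 3)(4, 7)(6, 9)

From 1: 1 → 5 → 1, closing the cycle (1, 5).
Continuing from each remaining unvisited element yields (1, 5)(2, 8, 3)(4, 7)(6, 9).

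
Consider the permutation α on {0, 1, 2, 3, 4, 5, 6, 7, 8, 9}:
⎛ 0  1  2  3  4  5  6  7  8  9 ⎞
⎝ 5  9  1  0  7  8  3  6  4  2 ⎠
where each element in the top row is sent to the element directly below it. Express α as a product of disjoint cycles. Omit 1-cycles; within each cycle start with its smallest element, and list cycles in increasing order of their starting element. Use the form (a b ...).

Iterating α from 0 gives 0 → 5 → 8 → 4 → 7 → 6 → 3 → 0; that is the 7-cycle (0 5 8 4 7 6 3).
Continuing from each remaining unvisited element yields (0 5 8 4 7 6 3)(1 9 2).

(0 5 8 4 7 6 3)(1 9 2)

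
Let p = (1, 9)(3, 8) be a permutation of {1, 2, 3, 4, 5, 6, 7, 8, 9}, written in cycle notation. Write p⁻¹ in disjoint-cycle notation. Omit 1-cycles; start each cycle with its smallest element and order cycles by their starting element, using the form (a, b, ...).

If p sends a → b within a cycle, p⁻¹ sends b → a; equivalently, reverse each cycle.
Reversing each cycle of p and rotating so the smallest element leads gives (1, 9)(3, 8).

(1, 9)(3, 8)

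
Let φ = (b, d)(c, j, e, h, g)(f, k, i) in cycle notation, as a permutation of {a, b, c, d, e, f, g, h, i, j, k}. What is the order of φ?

30

The cycle type of φ is (5, 3, 2, 1).
The order of φ is the least common multiple of its cycle lengths: lcm(5, 3, 2) = 30.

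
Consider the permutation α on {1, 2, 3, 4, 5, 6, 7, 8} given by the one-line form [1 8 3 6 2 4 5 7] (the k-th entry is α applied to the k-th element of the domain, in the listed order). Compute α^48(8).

Tracing 8 → 7 → … returns to 8 after 4 steps, so 8 lies in a 4-cycle (2 8 7 5).
Since the cycle has length 4, α^48 acts on it the same as α^0 (48 mod 4 = 0).
So α^48(8) = 8.

8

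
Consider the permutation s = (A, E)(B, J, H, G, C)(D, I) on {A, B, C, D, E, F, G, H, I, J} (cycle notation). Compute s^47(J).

J lies in the 5-cycle (B, J, H, G, C).
Since the cycle has length 5, s^47 acts on it the same as s^2 (47 mod 5 = 2).
Stepping 2 places around the cycle: J → H → G.

G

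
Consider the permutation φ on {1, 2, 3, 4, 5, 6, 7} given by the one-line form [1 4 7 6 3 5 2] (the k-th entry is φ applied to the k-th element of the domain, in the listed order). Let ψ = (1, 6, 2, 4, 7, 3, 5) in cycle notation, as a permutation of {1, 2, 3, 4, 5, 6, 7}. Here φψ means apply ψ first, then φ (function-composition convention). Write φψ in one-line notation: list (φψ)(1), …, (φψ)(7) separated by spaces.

(φψ)(x) = φ(ψ(x)). Computing each image: φ(ψ(1)) = φ(6) = 5, φ(ψ(2)) = φ(4) = 6, φ(ψ(3)) = φ(5) = 3, φ(ψ(4)) = φ(7) = 2, φ(ψ(5)) = φ(1) = 1, φ(ψ(6)) = φ(2) = 4, φ(ψ(7)) = φ(3) = 7.
Hence φψ = [5 6 3 2 1 4 7].

5 6 3 2 1 4 7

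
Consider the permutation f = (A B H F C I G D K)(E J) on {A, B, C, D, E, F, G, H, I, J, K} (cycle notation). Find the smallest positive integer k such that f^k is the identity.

The disjoint cycles have lengths 9, 2.
The order of f is the least common multiple of its cycle lengths: lcm(9, 2) = 18.

18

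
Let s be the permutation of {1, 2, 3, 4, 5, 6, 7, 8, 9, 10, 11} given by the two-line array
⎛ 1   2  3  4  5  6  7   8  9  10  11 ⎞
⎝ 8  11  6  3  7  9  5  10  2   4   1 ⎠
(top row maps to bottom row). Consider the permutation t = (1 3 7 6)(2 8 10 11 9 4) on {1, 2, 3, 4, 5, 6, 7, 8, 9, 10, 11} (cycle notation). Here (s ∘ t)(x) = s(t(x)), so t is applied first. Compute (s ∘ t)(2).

10

First apply t: t(2) = 8, then s(8) = 10. Thus (s ∘ t)(2) = 10.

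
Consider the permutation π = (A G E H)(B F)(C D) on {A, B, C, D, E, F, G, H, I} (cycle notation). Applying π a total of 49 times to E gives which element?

H

E lies in the 4-cycle (A G E H).
On a 4-cycle, π^4 is the identity, so π^49 = π^1 there (49 ≡ 1 mod 4).
Stepping 1 place around the cycle: E → H.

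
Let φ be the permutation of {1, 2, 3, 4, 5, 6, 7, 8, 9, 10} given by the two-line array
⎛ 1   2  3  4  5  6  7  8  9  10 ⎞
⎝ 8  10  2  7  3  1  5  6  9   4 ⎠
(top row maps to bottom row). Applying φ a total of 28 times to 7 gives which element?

10

Tracing 7 → 5 → … returns to 7 after 6 steps, so 7 lies in a 6-cycle (2 10 4 7 5 3).
On a 6-cycle, φ^6 is the identity, so φ^28 = φ^4 there (28 ≡ 4 mod 6).
Stepping 4 places around the cycle: 7 → 5 → 3 → 2 → 10.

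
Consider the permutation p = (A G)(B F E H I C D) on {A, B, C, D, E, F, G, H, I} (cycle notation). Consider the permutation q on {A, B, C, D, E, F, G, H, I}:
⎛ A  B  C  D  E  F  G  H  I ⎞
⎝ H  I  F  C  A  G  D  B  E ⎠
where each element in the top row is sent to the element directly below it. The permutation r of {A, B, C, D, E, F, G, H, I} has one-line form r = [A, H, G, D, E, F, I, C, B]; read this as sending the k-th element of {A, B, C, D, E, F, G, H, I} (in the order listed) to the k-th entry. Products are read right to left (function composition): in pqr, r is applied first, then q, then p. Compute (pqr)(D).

Apply the permutations in order: r(D) = D, then q(D) = C, then p(C) = D. So (pqr)(D) = D.

D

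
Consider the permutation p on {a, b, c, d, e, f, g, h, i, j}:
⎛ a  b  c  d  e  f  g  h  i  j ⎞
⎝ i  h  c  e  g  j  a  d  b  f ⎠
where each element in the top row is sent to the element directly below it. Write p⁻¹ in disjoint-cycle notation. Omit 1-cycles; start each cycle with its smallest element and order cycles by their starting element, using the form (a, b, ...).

First write p in disjoint cycles: (a, i, b, h, d, e, g)(f, j).
Reversing each cycle (and rotating so the smallest element leads) gives p⁻¹ = (a, g, e, d, h, b, i)(f, j).

(a, g, e, d, h, b, i)(f, j)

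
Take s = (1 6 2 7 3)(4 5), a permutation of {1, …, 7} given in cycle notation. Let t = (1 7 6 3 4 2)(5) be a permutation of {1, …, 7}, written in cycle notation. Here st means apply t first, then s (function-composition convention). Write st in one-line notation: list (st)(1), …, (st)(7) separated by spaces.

3 6 5 7 4 1 2

For each element, apply t then s: 1 → 7 → 3; 2 → 1 → 6; 3 → 4 → 5; 4 → 2 → 7; 5 → 5 → 4; 6 → 3 → 1; 7 → 6 → 2.
Collecting the images, st = [3 6 5 7 4 1 2].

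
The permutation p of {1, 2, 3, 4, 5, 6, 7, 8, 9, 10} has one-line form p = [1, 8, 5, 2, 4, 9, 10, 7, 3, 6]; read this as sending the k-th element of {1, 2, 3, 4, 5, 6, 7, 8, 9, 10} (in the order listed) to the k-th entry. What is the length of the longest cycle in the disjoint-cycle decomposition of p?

Decomposing into disjoint cycles gives (2, 8, 7, 10, 6, 9, 3, 5, 4); the longest has length 9.

9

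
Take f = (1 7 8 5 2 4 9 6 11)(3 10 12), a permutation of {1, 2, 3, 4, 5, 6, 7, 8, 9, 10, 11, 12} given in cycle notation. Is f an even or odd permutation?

even

The cycle lengths are 9, 3.
A cycle is odd iff its length is even; f has 0 even-length cycles, so sgn(f) = (−1)^0 and f is even.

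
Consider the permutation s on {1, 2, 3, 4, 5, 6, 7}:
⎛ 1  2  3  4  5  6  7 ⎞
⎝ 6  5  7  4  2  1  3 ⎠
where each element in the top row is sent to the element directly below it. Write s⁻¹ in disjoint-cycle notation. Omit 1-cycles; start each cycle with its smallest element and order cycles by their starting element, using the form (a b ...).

The cycle decomposition of s is (1 6)(2 5)(3 7).
Reversing each cycle (and rotating so the smallest element leads) gives s⁻¹ = (1 6)(2 5)(3 7).

(1 6)(2 5)(3 7)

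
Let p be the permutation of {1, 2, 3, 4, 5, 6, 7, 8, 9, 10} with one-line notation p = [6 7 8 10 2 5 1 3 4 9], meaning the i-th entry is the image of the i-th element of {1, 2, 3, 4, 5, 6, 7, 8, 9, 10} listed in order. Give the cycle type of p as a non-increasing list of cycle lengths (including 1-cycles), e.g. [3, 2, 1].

The disjoint cycles are (1 6 5 2 7)(3 8)(4 10 9), with lengths 5, 3, 2 in non-increasing order.

[5, 3, 2]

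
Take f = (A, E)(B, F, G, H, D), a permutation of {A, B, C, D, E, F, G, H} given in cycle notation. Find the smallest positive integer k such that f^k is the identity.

10

The disjoint cycles have lengths 5, 2, 1.
The order of f is the least common multiple of its cycle lengths: lcm(5, 2) = 10.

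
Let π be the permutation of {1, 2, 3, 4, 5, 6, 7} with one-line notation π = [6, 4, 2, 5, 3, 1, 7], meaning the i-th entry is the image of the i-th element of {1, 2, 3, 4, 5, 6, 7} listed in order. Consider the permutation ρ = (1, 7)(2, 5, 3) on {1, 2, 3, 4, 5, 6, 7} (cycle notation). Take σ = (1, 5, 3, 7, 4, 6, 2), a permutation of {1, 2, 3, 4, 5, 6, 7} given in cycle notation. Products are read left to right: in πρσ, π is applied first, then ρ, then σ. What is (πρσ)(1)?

(πρσ)(1) = σ(ρ(π(1))). π(1) = 6, then ρ(6) = 6, then σ(6) = 2, so the result is 2.

2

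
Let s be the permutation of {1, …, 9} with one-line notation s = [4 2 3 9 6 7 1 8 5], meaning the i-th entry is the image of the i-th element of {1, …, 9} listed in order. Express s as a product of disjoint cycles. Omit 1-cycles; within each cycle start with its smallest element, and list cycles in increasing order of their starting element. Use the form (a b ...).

From 1: 1 → 4 → 9 → 5 → 6 → 7 → 1, closing the cycle (1 4 9 5 6 7).
Repeating from the next unused element and collecting all non-trivial cycles gives (1 4 9 5 6 7).

(1 4 9 5 6 7)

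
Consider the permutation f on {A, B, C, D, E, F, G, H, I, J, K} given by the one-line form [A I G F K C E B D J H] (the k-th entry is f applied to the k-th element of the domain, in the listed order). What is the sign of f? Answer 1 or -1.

In disjoint-cycle form the cycle lengths are 9, 1, 1.
A cycle is odd iff its length is even; f has 0 even-length cycles, so sgn(f) = (−1)^0 and f is even.

1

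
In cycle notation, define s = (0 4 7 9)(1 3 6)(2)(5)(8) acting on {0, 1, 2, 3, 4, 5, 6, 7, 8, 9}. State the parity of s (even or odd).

odd

The cycle lengths are 4, 3, 1, 1, 1.
A cycle is odd iff its length is even; s has 1 even-length cycle, so sgn(s) = (−1)^1 and s is odd.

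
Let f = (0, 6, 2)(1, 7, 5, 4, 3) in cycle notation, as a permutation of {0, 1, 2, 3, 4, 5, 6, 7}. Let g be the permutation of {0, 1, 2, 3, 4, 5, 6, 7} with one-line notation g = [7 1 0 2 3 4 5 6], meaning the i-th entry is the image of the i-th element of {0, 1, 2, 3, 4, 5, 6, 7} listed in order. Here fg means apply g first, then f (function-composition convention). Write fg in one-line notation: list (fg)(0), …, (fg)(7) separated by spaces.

For each element, apply g then f: 0 → 7 → 5; 1 → 1 → 7; 2 → 0 → 6; 3 → 2 → 0; 4 → 3 → 1; 5 → 4 → 3; 6 → 5 → 4; 7 → 6 → 2.
So fg in one-line form is 5 7 6 0 1 3 4 2.

5 7 6 0 1 3 4 2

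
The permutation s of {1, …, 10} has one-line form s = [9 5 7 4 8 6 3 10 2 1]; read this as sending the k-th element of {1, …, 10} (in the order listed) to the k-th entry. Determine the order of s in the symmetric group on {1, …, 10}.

Decomposing into disjoint cycles gives cycle lengths 6, 2, 1, 1.
The order of s is the least common multiple of its cycle lengths: lcm(6, 2) = 6.

6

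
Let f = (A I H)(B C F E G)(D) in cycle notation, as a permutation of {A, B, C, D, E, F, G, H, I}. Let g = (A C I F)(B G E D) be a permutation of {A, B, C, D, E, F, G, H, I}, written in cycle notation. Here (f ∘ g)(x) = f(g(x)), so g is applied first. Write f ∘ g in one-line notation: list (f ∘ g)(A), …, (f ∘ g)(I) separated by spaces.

(f ∘ g)(x) = f(g(x)). Computing each image: f(g(A)) = f(C) = F, f(g(B)) = f(G) = B, f(g(C)) = f(I) = H, f(g(D)) = f(B) = C, f(g(E)) = f(D) = D, f(g(F)) = f(A) = I, f(g(G)) = f(E) = G, f(g(H)) = f(H) = A, f(g(I)) = f(F) = E.
Hence f ∘ g = [F B H C D I G A E].

F B H C D I G A E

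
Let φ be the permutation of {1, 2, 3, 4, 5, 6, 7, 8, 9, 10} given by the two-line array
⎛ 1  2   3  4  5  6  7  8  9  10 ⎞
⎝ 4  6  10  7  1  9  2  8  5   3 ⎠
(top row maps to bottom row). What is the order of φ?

Writing φ as disjoint cycles, the cycle lengths are 7, 2, 1.
The order is lcm(7, 2) = 14.

14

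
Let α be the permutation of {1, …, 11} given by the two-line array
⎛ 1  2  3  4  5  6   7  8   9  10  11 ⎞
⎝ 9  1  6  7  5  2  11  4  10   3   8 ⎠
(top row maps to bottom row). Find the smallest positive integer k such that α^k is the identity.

12

The disjoint-cycle form of α has cycle lengths 6, 4, 1.
Since disjoint cycles commute, ord(α) = lcm(6, 4) = 12.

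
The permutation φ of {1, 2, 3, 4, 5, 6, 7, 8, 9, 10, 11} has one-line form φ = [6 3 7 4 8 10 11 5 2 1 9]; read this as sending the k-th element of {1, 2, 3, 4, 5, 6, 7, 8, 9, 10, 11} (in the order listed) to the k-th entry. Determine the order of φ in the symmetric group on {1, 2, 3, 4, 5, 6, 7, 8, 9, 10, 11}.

Writing φ as disjoint cycles, the cycle lengths are 5, 3, 2, 1.
Since disjoint cycles commute, ord(φ) = lcm(5, 3, 2) = 30.

30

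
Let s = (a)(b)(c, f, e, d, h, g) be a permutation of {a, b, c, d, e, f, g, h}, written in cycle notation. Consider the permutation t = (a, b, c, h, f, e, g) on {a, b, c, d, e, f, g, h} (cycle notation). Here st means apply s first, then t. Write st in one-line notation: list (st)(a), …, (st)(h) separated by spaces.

b c e f d g h a

(st)(x) = t(s(x)). Computing each image: t(s(a)) = t(a) = b, t(s(b)) = t(b) = c, t(s(c)) = t(f) = e, t(s(d)) = t(h) = f, t(s(e)) = t(d) = d, t(s(f)) = t(e) = g, t(s(g)) = t(c) = h, t(s(h)) = t(g) = a.
Hence st = [b c e f d g h a].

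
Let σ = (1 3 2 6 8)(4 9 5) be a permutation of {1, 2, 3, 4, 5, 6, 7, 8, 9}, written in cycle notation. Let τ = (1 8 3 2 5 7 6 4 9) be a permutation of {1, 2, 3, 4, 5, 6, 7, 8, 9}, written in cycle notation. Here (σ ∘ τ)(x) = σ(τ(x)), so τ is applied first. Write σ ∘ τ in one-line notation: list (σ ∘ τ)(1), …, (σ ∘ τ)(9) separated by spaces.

Chase each element through τ then σ: 1 → 8 → 1; 2 → 5 → 4; 3 → 2 → 6; 4 → 9 → 5; 5 → 7 → 7; 6 → 4 → 9; 7 → 6 → 8; 8 → 3 → 2; 9 → 1 → 3.
So σ ∘ τ in one-line form is 1 4 6 5 7 9 8 2 3.

1 4 6 5 7 9 8 2 3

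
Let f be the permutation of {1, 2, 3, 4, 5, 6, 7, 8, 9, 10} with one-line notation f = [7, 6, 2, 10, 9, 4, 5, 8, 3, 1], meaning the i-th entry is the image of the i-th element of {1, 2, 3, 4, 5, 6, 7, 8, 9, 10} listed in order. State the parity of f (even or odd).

In disjoint-cycle form the cycle lengths are 9, 1.
A cycle of length ℓ contributes ℓ−1 transpositions, so f is a product of 8 transpositions — even.

even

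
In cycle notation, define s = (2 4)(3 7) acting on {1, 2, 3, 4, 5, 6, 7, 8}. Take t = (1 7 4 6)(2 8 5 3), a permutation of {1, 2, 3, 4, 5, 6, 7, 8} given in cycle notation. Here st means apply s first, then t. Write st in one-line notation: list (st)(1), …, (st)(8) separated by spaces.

(st)(x) = t(s(x)). Computing each image: t(s(1)) = t(1) = 7, t(s(2)) = t(4) = 6, t(s(3)) = t(7) = 4, t(s(4)) = t(2) = 8, t(s(5)) = t(5) = 3, t(s(6)) = t(6) = 1, t(s(7)) = t(3) = 2, t(s(8)) = t(8) = 5.
Hence st = [7 6 4 8 3 1 2 5].

7 6 4 8 3 1 2 5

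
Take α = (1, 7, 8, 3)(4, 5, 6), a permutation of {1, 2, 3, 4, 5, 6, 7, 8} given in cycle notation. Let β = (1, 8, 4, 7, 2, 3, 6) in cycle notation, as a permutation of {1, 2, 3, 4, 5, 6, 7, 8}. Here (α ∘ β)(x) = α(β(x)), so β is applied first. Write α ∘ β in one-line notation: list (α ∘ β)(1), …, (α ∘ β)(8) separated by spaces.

3 1 4 8 6 7 2 5

For each element, apply β then α: 1 → 8 → 3; 2 → 3 → 1; 3 → 6 → 4; 4 → 7 → 8; 5 → 5 → 6; 6 → 1 → 7; 7 → 2 → 2; 8 → 4 → 5.
Collecting the images, α ∘ β = [3 1 4 8 6 7 2 5].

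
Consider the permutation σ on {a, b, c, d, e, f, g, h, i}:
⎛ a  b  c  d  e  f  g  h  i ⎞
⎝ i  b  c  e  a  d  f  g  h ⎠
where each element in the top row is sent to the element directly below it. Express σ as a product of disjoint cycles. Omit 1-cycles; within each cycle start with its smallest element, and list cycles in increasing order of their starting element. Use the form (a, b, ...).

From a: a → i → h → g → f → d → e → a, closing the cycle (a, i, h, g, f, d, e).
Repeating from the next unused element and collecting all non-trivial cycles gives (a, i, h, g, f, d, e).

(a, i, h, g, f, d, e)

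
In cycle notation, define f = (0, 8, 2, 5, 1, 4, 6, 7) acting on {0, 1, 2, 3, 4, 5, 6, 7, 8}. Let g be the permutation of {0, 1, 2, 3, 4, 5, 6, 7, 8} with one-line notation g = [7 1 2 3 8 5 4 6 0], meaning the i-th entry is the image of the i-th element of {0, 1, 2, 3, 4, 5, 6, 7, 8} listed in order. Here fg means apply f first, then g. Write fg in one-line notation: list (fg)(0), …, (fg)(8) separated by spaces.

0 8 5 3 4 1 6 7 2

(fg)(x) = g(f(x)). Computing each image: g(f(0)) = g(8) = 0, g(f(1)) = g(4) = 8, g(f(2)) = g(5) = 5, g(f(3)) = g(3) = 3, g(f(4)) = g(6) = 4, g(f(5)) = g(1) = 1, g(f(6)) = g(7) = 6, g(f(7)) = g(0) = 7, g(f(8)) = g(2) = 2.
Hence fg = [0 8 5 3 4 1 6 7 2].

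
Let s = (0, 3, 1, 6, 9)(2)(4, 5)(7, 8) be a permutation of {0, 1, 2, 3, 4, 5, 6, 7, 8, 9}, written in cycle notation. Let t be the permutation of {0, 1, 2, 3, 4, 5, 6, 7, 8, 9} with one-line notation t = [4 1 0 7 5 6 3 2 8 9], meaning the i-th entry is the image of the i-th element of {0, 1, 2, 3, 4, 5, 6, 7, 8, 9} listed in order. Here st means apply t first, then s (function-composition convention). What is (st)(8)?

7

First apply t: t(8) = 8, then s(8) = 7. Thus (st)(8) = 7.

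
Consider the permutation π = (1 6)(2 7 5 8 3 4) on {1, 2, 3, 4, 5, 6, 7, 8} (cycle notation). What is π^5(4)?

4 lies in the 6-cycle (2 7 5 8 3 4).
Stepping 5 places around the cycle: 4 → 2 → 7 → 5 → 8 → 3.

3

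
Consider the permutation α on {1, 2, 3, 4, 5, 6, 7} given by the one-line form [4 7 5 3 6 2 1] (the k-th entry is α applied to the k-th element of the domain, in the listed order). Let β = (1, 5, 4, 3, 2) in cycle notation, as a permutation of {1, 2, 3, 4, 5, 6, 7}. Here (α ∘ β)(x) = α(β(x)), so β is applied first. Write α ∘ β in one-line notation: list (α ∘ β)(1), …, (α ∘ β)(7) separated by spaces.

(α ∘ β)(x) = α(β(x)). Computing each image: α(β(1)) = α(5) = 6, α(β(2)) = α(1) = 4, α(β(3)) = α(2) = 7, α(β(4)) = α(3) = 5, α(β(5)) = α(4) = 3, α(β(6)) = α(6) = 2, α(β(7)) = α(7) = 1.
Hence α ∘ β = [6 4 7 5 3 2 1].

6 4 7 5 3 2 1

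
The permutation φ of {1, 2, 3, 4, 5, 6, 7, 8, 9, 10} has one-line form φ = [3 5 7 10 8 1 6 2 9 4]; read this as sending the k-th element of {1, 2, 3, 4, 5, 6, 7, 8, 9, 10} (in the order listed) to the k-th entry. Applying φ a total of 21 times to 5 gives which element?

Tracing 5 → 8 → … returns to 5 after 3 steps, so 5 lies in a 3-cycle (2 5 8).
Powers repeat with period 3 on this cycle, and 21 mod 3 = 0, so φ^21(5) = φ^0(5).
So φ^21(5) = 5.

5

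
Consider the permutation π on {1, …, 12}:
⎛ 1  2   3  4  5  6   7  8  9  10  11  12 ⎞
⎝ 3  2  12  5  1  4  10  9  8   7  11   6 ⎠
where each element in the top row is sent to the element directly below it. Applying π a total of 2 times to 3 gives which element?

Tracing 3 → 12 → … returns to 3 after 6 steps, so 3 lies in a 6-cycle (1, 3, 12, 6, 4, 5).
Stepping 2 places around the cycle: 3 → 12 → 6.

6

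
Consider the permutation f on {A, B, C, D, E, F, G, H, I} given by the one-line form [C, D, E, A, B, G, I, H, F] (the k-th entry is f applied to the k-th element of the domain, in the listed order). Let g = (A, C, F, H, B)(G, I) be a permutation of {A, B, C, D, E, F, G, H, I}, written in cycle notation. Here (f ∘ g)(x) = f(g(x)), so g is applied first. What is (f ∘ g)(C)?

First apply g: g(C) = F, then f(F) = G. Thus (f ∘ g)(C) = G.

G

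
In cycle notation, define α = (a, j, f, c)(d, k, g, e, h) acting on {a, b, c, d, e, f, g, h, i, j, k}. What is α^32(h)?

h lies in the 5-cycle (d, k, g, e, h).
On a 5-cycle, α^5 is the identity, so α^32 = α^2 there (32 ≡ 2 mod 5).
Stepping 2 places around the cycle: h → d → k.

k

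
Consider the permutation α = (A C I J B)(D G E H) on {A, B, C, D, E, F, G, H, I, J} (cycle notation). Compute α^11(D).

H

D lies in the 4-cycle (D G E H).
On a 4-cycle, α^4 is the identity, so α^11 = α^3 there (11 ≡ 3 mod 4).
Stepping 3 places around the cycle: D → G → E → H.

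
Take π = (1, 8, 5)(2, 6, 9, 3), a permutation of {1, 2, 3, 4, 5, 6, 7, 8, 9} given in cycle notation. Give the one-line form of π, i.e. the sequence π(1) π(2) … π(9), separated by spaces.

Image by image: 1↦8, 2↦6, 3↦2, 4↦4, 5↦1, 6↦9, 7↦7, 8↦5, 9↦3.
Listing these in domain order gives 8 6 2 4 1 9 7 5 3.

8 6 2 4 1 9 7 5 3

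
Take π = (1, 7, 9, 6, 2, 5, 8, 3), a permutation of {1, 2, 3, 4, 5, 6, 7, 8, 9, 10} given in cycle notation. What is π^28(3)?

3 lies in the 8-cycle (1, 7, 9, 6, 2, 5, 8, 3).
Since the cycle has length 8, π^28 acts on it the same as π^4 (28 mod 8 = 4).
Advancing 4 steps from 3: 3 → 1 → 7 → 9 → 6.

6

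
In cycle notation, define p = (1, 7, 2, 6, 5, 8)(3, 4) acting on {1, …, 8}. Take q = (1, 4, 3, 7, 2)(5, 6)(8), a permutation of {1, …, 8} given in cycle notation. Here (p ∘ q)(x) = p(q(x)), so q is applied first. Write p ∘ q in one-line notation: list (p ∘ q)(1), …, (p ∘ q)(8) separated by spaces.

3 7 2 4 5 8 6 1

For each element, apply q then p: 1 → 4 → 3; 2 → 1 → 7; 3 → 7 → 2; 4 → 3 → 4; 5 → 6 → 5; 6 → 5 → 8; 7 → 2 → 6; 8 → 8 → 1.
So p ∘ q in one-line form is 3 7 2 4 5 8 6 1.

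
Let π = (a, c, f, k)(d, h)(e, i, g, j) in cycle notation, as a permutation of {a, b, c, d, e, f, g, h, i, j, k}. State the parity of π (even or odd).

The cycle lengths are 4, 4, 2, 1.
A cycle is odd iff its length is even; π has 3 even-length cycles, so sgn(π) = (−1)^3 and π is odd.

odd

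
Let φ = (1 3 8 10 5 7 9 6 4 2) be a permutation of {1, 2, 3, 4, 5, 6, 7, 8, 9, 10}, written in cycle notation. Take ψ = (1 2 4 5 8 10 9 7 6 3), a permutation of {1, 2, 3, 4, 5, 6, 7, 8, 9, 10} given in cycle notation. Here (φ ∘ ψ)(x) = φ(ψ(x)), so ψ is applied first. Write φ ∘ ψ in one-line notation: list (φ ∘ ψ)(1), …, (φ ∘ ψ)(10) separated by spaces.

(φ ∘ ψ)(x) = φ(ψ(x)). Computing each image: φ(ψ(1)) = φ(2) = 1, φ(ψ(2)) = φ(4) = 2, φ(ψ(3)) = φ(1) = 3, φ(ψ(4)) = φ(5) = 7, φ(ψ(5)) = φ(8) = 10, φ(ψ(6)) = φ(3) = 8, φ(ψ(7)) = φ(6) = 4, φ(ψ(8)) = φ(10) = 5, φ(ψ(9)) = φ(7) = 9, φ(ψ(10)) = φ(9) = 6.
Hence φ ∘ ψ = [1 2 3 7 10 8 4 5 9 6].

1 2 3 7 10 8 4 5 9 6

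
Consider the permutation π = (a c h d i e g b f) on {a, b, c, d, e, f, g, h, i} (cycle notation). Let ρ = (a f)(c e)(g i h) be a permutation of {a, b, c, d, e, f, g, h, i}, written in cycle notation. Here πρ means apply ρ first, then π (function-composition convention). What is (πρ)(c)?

(πρ)(c) = π(ρ(c)). ρ(c) = e, then π(e) = g. So (πρ)(c) = g.

g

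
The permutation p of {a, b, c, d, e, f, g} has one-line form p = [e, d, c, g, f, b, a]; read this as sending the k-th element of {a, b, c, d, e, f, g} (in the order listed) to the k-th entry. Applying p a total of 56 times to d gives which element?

a

Tracing d → g → … returns to d after 6 steps, so d lies in a 6-cycle (a, e, f, b, d, g).
Powers repeat with period 6 on this cycle, and 56 mod 6 = 2, so p^56(d) = p^2(d).
Stepping 2 places around the cycle: d → g → a.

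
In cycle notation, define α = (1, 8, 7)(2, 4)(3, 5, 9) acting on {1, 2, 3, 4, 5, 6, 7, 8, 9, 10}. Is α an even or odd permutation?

The cycle lengths are 3, 3, 2, 1, 1.
A cycle is odd iff its length is even; α has 1 even-length cycle, so sgn(α) = (−1)^1 and α is odd.

odd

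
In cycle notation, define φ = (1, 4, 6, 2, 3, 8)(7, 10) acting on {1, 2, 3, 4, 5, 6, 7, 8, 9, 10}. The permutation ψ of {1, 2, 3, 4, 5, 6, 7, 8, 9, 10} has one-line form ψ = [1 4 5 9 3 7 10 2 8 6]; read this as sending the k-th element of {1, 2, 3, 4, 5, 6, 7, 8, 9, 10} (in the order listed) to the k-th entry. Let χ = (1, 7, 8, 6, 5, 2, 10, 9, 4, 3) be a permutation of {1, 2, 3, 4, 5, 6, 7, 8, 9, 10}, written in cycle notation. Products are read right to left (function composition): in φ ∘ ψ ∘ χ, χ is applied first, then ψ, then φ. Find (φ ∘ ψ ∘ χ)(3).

4

Chase 3: χ(3) = 1; ψ(1) = 1; φ(1) = 4. Hence (φ ∘ ψ ∘ χ)(3) = 4.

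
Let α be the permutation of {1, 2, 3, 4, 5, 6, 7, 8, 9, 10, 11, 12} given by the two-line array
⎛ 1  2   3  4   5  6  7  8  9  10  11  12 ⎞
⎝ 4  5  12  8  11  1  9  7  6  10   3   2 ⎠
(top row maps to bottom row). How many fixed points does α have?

The fixed points (elements with α(x) = x) are {10}, so there is 1.

1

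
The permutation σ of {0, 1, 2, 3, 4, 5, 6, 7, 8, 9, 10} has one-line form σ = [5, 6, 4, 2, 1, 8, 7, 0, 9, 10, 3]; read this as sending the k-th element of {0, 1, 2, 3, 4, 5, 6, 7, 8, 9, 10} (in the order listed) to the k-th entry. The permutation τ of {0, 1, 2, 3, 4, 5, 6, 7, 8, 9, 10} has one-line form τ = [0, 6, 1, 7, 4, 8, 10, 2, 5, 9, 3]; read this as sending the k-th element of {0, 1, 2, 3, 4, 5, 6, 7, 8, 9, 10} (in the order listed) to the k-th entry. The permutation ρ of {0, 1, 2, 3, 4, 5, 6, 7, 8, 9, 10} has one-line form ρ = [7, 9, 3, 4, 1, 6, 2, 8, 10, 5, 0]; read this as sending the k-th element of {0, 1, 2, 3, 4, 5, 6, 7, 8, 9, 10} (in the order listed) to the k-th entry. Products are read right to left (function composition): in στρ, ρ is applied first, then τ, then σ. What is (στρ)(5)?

(στρ)(5) = σ(τ(ρ(5))). ρ(5) = 6, then τ(6) = 10, then σ(10) = 3, so the result is 3.

3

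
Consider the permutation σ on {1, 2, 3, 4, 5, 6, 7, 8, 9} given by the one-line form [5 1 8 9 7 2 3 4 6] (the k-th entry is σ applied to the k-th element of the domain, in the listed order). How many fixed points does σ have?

No element satisfies σ(x) = x, so there are 0 fixed points.

0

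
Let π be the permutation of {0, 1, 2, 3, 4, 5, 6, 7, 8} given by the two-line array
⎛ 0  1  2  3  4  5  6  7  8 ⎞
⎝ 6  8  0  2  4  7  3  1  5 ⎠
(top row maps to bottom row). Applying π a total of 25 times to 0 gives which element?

6

Tracing 0 → 6 → … returns to 0 after 4 steps, so 0 lies in a 4-cycle (0 6 3 2).
Powers repeat with period 4 on this cycle, and 25 mod 4 = 1, so π^25(0) = π^1(0).
Stepping 1 place around the cycle: 0 → 6.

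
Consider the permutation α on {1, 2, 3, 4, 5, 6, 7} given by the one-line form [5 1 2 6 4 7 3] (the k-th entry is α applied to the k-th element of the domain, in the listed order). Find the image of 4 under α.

6

4 is element number 4 of the domain, and entry number 4 of the one-line form is 6, so α(4) = 6.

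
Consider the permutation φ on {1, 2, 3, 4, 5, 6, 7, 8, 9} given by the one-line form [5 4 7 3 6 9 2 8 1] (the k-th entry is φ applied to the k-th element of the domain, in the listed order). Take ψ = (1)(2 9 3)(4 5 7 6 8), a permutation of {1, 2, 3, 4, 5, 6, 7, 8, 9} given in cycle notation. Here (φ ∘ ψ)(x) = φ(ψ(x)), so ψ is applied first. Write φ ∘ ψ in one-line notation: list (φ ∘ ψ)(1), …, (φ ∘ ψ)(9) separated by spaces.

(φ ∘ ψ)(x) = φ(ψ(x)). Computing each image: φ(ψ(1)) = φ(1) = 5, φ(ψ(2)) = φ(9) = 1, φ(ψ(3)) = φ(2) = 4, φ(ψ(4)) = φ(5) = 6, φ(ψ(5)) = φ(7) = 2, φ(ψ(6)) = φ(8) = 8, φ(ψ(7)) = φ(6) = 9, φ(ψ(8)) = φ(4) = 3, φ(ψ(9)) = φ(3) = 7.
Hence φ ∘ ψ = [5 1 4 6 2 8 9 3 7].

5 1 4 6 2 8 9 3 7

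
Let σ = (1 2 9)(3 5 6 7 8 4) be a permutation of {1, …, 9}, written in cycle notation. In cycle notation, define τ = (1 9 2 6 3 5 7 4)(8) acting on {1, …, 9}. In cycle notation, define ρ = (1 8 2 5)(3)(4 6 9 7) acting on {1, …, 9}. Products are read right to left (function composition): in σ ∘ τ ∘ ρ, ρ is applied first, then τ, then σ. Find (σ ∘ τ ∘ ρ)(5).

1

Chase 5: ρ(5) = 1; τ(1) = 9; σ(9) = 1. Hence (σ ∘ τ ∘ ρ)(5) = 1.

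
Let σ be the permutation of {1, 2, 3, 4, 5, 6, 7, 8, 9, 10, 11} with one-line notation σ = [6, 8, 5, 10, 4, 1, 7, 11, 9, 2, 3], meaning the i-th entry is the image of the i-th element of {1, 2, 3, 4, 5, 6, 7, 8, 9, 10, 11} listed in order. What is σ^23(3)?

4

Tracing 3 → 5 → … returns to 3 after 7 steps, so 3 lies in a 7-cycle (2 8 11 3 5 4 10).
On a 7-cycle, σ^7 is the identity, so σ^23 = σ^2 there (23 ≡ 2 mod 7).
Advancing 2 steps from 3: 3 → 5 → 4.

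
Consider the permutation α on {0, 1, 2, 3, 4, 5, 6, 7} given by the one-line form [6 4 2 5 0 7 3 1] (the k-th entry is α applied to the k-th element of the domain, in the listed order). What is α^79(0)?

Tracing 0 → 6 → … returns to 0 after 7 steps, so 0 lies in a 7-cycle (0, 6, 3, 5, 7, 1, 4).
On a 7-cycle, α^7 is the identity, so α^79 = α^2 there (79 ≡ 2 mod 7).
Advancing 2 steps from 0: 0 → 6 → 3.

3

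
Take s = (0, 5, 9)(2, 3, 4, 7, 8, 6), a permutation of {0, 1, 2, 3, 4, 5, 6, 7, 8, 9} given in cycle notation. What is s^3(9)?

9

9 lies in the 3-cycle (0, 5, 9).
On a 3-cycle, s^3 is the identity, so s^3 = s^0 there (3 ≡ 0 mod 3).
So s^3(9) = 9.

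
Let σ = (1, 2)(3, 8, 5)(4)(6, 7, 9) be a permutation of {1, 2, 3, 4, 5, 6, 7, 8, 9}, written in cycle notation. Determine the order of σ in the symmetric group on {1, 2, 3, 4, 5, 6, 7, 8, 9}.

6

The cycle type of σ is (3, 3, 2, 1).
Since disjoint cycles commute, ord(σ) = lcm(3, 3, 2) = 6.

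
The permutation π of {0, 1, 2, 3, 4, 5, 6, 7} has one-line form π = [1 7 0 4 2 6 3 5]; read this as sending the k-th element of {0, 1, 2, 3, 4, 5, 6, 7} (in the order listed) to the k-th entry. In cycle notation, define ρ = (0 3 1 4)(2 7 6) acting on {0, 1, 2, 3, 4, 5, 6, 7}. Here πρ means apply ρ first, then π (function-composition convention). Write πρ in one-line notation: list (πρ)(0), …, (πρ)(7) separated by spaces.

4 2 5 7 1 6 0 3

(πρ)(x) = π(ρ(x)). Computing each image: π(ρ(0)) = π(3) = 4, π(ρ(1)) = π(4) = 2, π(ρ(2)) = π(7) = 5, π(ρ(3)) = π(1) = 7, π(ρ(4)) = π(0) = 1, π(ρ(5)) = π(5) = 6, π(ρ(6)) = π(2) = 0, π(ρ(7)) = π(6) = 3.
Hence πρ = [4 2 5 7 1 6 0 3].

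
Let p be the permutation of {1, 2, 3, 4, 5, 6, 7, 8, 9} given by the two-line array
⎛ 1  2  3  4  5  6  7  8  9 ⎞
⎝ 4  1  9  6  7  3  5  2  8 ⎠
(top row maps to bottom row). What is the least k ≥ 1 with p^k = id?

Decomposing into disjoint cycles gives cycle lengths 7, 2.
The order is lcm(7, 2) = 14.

14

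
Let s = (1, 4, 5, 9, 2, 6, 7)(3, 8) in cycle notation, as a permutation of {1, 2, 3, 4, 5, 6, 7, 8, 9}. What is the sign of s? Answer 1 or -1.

The cycle lengths are 7, 2.
A cycle of length ℓ contributes ℓ−1 transpositions, so s is a product of 6 + 1 = 7 transpositions — odd.

-1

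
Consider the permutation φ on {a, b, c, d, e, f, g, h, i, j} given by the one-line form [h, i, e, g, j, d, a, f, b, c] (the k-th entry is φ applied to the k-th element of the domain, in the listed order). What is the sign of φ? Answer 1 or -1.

-1

In disjoint-cycle form the cycle lengths are 5, 3, 2.
A cycle of length ℓ contributes ℓ−1 transpositions, so φ is a product of 4 + 2 + 1 = 7 transpositions — odd.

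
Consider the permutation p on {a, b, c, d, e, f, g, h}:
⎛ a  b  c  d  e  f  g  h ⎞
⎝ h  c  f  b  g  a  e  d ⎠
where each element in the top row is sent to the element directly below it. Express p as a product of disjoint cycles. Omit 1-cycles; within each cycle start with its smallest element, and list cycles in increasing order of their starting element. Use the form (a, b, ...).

From a: a → h → d → b → c → f → a, closing the cycle (a, h, d, b, c, f).
Continuing from each remaining unvisited element yields (a, h, d, b, c, f)(e, g).

(a, h, d, b, c, f)(e, g)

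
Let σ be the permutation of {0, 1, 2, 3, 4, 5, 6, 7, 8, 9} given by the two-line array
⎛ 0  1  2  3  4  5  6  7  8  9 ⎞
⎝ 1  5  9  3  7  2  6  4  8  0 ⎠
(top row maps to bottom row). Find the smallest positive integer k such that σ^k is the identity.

Writing σ as disjoint cycles, the cycle lengths are 5, 2, 1, 1, 1.
The order of σ is the least common multiple of its cycle lengths: lcm(5, 2) = 10.

10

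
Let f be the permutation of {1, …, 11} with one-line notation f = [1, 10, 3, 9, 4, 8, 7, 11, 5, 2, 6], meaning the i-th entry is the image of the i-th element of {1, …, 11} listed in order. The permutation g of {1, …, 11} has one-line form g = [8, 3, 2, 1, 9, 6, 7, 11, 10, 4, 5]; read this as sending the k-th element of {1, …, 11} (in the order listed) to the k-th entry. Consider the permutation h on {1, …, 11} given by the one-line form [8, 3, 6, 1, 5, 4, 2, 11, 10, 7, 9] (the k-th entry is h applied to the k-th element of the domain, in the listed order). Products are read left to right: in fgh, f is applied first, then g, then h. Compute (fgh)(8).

5

Chase 8: f(8) = 11; g(11) = 5; h(5) = 5. Hence (fgh)(8) = 5.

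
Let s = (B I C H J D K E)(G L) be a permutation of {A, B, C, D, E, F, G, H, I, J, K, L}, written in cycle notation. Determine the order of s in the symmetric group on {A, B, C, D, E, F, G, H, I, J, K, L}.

8

The cycle type of s is (8, 2, 1, 1).
The order is lcm(8, 2) = 8.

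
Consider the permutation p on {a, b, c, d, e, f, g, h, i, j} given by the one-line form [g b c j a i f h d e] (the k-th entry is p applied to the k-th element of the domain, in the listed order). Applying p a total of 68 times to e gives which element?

Tracing e → a → … returns to e after 7 steps, so e lies in a 7-cycle (a g f i d j e).
Since the cycle has length 7, p^68 acts on it the same as p^5 (68 mod 7 = 5).
Stepping 5 places around the cycle: e → a → g → f → i → d.

d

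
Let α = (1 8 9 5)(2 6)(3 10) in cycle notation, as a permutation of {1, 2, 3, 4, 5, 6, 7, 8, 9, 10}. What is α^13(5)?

1

5 lies in the 4-cycle (1 8 9 5).
On a 4-cycle, α^4 is the identity, so α^13 = α^1 there (13 ≡ 1 mod 4).
Advancing 1 step from 5: 5 → 1.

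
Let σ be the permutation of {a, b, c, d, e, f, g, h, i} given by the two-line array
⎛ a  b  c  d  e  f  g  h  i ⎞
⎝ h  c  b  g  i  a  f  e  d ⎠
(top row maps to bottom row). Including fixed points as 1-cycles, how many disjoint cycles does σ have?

2

The cycle decomposition is (a h e i d g f)(b c), which has 2 cycles (counting 1-cycles).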